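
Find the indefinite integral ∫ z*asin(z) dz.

z**2*asin(z)/2 + z*sqrt(-z**2 + 1)/4 - asin(z)/4 + C

Use integration by parts with u = arcsin(z), dv = z dz.
Then du = 1/sqrt(-z**2 + 1) dz.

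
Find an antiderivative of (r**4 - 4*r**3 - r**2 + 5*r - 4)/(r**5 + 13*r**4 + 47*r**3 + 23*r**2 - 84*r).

log(r)/21 - 3*log(r - 1)/160 + 161*log(r + 3)/48 - 118*log(r + 4)/15 + 3685*log(r + 7)/672 + C

Factor the denominator: r*(r - 1)*(r + 3)*(r + 4)*(r + 7).
Partial-fraction decomposition: 3685/(672*(r + 7)) - 118/(15*(r + 4)) + 161/(48*(r + 3)) - 3/(160*(r - 1)) + 1/(21*r).
Integrate each term: A/(r−a) contributes A·log|r−a|.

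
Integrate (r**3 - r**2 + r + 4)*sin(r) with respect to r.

-r**3*cos(r) + 3*r**2*sin(r) + r**2*cos(r) - 2*r*sin(r) + 5*r*cos(r) - 5*sin(r) - 6*cos(r) + C

Use integration by parts with u = r**3 - r**2 + r + 4, dv = sin(r) dr, so v = -cos(r).
Apply parts 3 times (tabular method): alternate signs, differentiate u down to 0, integrate dv up.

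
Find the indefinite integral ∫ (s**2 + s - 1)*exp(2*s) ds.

Use integration by parts with u = s**2 + s - 1, dv = exp(2*s) ds, so v = exp(2*s)/2.
Apply parts 2 times (tabular method): alternate signs, differentiate u down to 0, integrate dv up.

(s**2 - 1)*exp(2*s)/2 + C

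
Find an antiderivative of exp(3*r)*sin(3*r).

Let I denote the integral. Integrate by parts with u = sin(3*r), dv = exp(3*r) dr, so v = exp(3*r)/3: I = exp(3*r)*sin(3*r)/3 − ∫ exp(3*r)*cos(3*r) dr.
Apply parts again with u = cos(3*r), dv = exp(3*r) dr: ∫ exp(3*r)*cos(3*r) dr = exp(3*r)*cos(3*r)/3 + I. Substituting back brings back I: I = exp(3*r)*sin(3*r)/3 - exp(3*r)*cos(3*r)/3 − I.
Solving for I: (1 + 1)·I equals the remaining terms, so I = (1/2)·(exp(3*r)*sin(3*r)/3 - exp(3*r)*cos(3*r)/3).

exp(3*r)*sin(3*r)/6 - exp(3*r)*cos(3*r)/6 + C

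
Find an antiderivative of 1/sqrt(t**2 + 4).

Substitute t = 2·tan(θ), so dt = 2·sec(θ)^2 dθ and the radical becomes sqrt(t**2 + 4) = 2·sec(θ) by the Pythagorean identity.
Integrate the resulting trig expression in θ, then back-substitute tan(θ) = t/2, sec(θ) = sqrt(t**2 + 4)/2 (absorbing any constant into C).

log(t + sqrt(t**2 + 4)) + C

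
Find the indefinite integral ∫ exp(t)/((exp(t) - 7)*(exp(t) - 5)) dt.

Let u = e^t, du = e^t dt.
The integral becomes ∫ du/((u-5)(u-7)); decompose into partial fractions.

log(exp(t) - 7)/2 - log(exp(t) - 5)/2 + C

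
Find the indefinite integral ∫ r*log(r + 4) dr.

Use integration by parts with u = log(r + 4), dv = r dr.
Then du = 1/(r + 4) dr and v = r**2/2.

r**2*log(r + 4)/2 - r**2/4 + 2*r - 8*log(r + 4) + C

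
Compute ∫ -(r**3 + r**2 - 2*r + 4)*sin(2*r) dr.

r**3*cos(2*r)/2 - 3*r**2*sin(2*r)/4 + r**2*cos(2*r)/2 - r*sin(2*r)/2 - 7*r*cos(2*r)/4 + 7*sin(2*r)/8 + 7*cos(2*r)/4 + C

Use integration by parts with u = r**3 + r**2 - 2*r + 4, dv = -sin(2*r) dr, so v = cos(2*r)/2.
Apply parts 3 times (tabular method): alternate signs, differentiate u down to 0, integrate dv up.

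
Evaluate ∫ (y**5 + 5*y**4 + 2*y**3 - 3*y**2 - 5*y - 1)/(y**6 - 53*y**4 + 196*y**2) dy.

Factor the denominator: y**2*(y - 7)*(y - 2)*(y + 2)*(y + 7).
Partial-fraction decomposition: 1867/(10290*(y + 7)) + 29/(720*(y + 2)) - 7/(48*(y - 2)) + 5863/(6174*(y - 7)) - 5/(196*y) - 1/(196*y**2).
Integrate each term; A/(y−a) gives A·log|y−a|; A/(y−a)² gives −A/(y−a).

-5*log(y)/196 + 5863*log(y - 7)/6174 - 7*log(y - 2)/48 + 29*log(y + 2)/720 + 1867*log(y + 7)/10290 + 1/(196*y) + C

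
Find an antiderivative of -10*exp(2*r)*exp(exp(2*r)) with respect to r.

-5*exp(exp(2*r)) + C

Let u = exp(2*r), so du = (2*exp(2*r)) dr.
Rewriting, the integral becomes -5·∫ e^u du = -5·e^u.
Substituting back, u = exp(2*r).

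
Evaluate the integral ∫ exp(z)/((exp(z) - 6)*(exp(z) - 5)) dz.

Let u = e^z, du = e^z dz.
The integral becomes ∫ du/((u-6)(u-5)); decompose into partial fractions.

log(exp(z) - 6) - log(exp(z) - 5) + C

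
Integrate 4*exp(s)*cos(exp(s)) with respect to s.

4*sin(exp(s)) + C

Let u = exp(s), so du = (exp(s)) ds.
Rewriting, the integral becomes 4·∫ cos(u) du = 4·sin(u).
Substituting back, u = exp(s).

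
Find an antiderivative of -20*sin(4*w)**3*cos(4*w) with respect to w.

Let u = sin(4*w), so du = (4*cos(4*w)) dw.
Rewriting, the integral becomes -5·∫ u^3 du = -5·u^4/4.
Substituting back, u = sin(4*w).

-5*sin(4*w)**4/4 + C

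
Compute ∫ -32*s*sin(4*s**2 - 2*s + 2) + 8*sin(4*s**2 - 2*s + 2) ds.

4*cos(4*s**2 - 2*s + 2) + C

Let u = 4*s**2 - 2*s + 2, so du = (8*s - 2) ds.
Rewriting, the integral becomes -4·∫ sin(u) du = -4·-cos(u).
Substituting back, u = 4*s**2 - 2*s + 2.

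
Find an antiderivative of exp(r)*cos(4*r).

4*exp(r)*sin(4*r)/17 + exp(r)*cos(4*r)/17 + C

Let I denote the integral. Integrate by parts with u = cos(4*r), dv = exp(r) dr, so v = exp(r): I = exp(r)*cos(4*r) + 4·∫ exp(r)*sin(4*r) dr.
Apply parts again with u = sin(4*r), dv = exp(r) dr: ∫ exp(r)*sin(4*r) dr = exp(r)*sin(4*r) − 4·I. Substituting back brings back I: I = 4*exp(r)*sin(4*r) + exp(r)*cos(4*r) − 16·I.
Solving for I: (1 + 16)·I equals the remaining terms, so I = (1/17)·(4*exp(r)*sin(4*r) + exp(r)*cos(4*r)).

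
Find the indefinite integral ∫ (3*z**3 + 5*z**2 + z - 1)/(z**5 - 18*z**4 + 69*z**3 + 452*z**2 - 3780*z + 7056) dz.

Factor the denominator: (z - 7)**2*(z - 6)*(z - 4)*(z + 6).
Partial-fraction decomposition: -95/(4056*(z + 6)) - 55/(36*(z - 4)) + 833/(24*(z - 6)) - 50432/(1521*(z - 7)) + 1280/(39*(z - 7)**2).
Integrate each term; A/(z−a) gives A·log|z−a|; A/(z−a)² gives −A/(z−a).

-50432*log(z - 7)/1521 + 833*log(z - 6)/24 - 55*log(z - 4)/36 - 95*log(z + 6)/4056 - 1280/(39*z - 273) + C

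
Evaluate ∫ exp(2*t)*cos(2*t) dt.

Let I denote the integral. Integrate by parts with u = cos(2*t), dv = exp(2*t) dt, so v = exp(2*t)/2: I = exp(2*t)*cos(2*t)/2 + ∫ exp(2*t)*sin(2*t) dt.
Apply parts again with u = sin(2*t), dv = exp(2*t) dt: ∫ exp(2*t)*sin(2*t) dt = exp(2*t)*sin(2*t)/2 − I. Substituting back brings back I: I = exp(2*t)*sin(2*t)/2 + exp(2*t)*cos(2*t)/2 − I.
Solving for I: (1 + 1)·I equals the remaining terms, so I = (1/2)·(exp(2*t)*sin(2*t)/2 + exp(2*t)*cos(2*t)/2).

exp(2*t)*sin(2*t)/4 + exp(2*t)*cos(2*t)/4 + C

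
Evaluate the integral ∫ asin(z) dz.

z*asin(z) + sqrt(-z**2 + 1) + C

Use integration by parts with u = arcsin(z), dv = dz.
Then du = 1/sqrt(-z**2 + 1) dz.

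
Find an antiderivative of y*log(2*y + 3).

Use integration by parts with u = log(2*y + 3), dv = y dy.
Then du = 2/(2*y + 3) dy and v = y**2/2.

y**2*log(2*y + 3)/2 - y**2/4 + 3*y/4 - 9*log(2*y + 3)/8 + C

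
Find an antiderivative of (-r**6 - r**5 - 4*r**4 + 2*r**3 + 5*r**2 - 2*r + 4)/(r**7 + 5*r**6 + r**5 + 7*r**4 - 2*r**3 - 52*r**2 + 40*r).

Factor the denominator: r*(r - 1)**2*(r + 2)*(r + 5)*(r**2 + 4).
Partial-fraction decomposition: -(353*r + 758)/(2900*(r**2 + 4)) - 1679/(1740*(r + 5)) + 7/(36*(r + 2)) - 187/(900*(r - 1)) + 1/(30*(r - 1)**2) + 1/(10*r).
Integrate each term; A/(r−a) gives A·log|r−a|; the (Br+D)/(r²+p²) term gives a log and an atan.

log(r)/10 - 187*log(r - 1)/900 + 7*log(r + 2)/36 - 1679*log(r + 5)/1740 - 353*log(r**2 + 4)/5800 - 379*atan(r/2)/2900 - 1/(30*r - 30) + C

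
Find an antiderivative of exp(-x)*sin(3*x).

-exp(-x)*sin(3*x)/10 - 3*exp(-x)*cos(3*x)/10 + C

Let I denote the integral. Integrate by parts with u = sin(3*x), dv = exp(-x) dx, so v = -exp(-x): I = -exp(-x)*sin(3*x) + 3·∫ exp(-x)*cos(3*x) dx.
Apply parts again with u = cos(3*x), dv = exp(-x) dx: ∫ exp(-x)*cos(3*x) dx = -exp(-x)*cos(3*x) − 3·I. Substituting back brings back I: I = -exp(-x)*sin(3*x) - 3*exp(-x)*cos(3*x) − 9·I.
Solving for I: (1 + 9)·I equals the remaining terms, so I = (1/10)·(-exp(-x)*sin(3*x) - 3*exp(-x)*cos(3*x)).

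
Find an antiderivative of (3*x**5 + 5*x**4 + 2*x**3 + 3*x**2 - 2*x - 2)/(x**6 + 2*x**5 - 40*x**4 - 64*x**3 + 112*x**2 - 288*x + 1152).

15167*log(x - 6)/9600 - 33*log(x - 2)/256 - 311*log(x + 4)/400 + 8581*log(x + 6)/3840 + 147*log(x**2 + 4)/3200 + 61*atan(x/2)/1600 + C

Factor the denominator: (x - 6)*(x - 2)*(x + 4)*(x + 6)*(x**2 + 4).
Partial-fraction decomposition: (147*x + 122)/(1600*(x**2 + 4)) + 8581/(3840*(x + 6)) - 311/(400*(x + 4)) - 33/(256*(x - 2)) + 15167/(9600*(x - 6)).
Integrate each term; A/(x−a) gives A·log|x−a|; the (Bx+D)/(x²+p²) term gives a log and an atan.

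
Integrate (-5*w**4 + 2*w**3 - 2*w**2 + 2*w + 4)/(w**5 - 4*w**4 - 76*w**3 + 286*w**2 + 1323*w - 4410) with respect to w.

Factor the denominator: (w - 7)*(w - 6)*(w - 3)*(w + 5)*(w + 7).
Partial-fraction decomposition: -12799/(3640*(w + 7)) + 3431/(2112*(w + 5)) - 359/(960*(w - 3)) + 6104/(429*(w - 6)) - 11399/(672*(w - 7)).
Integrate each term: A/(w−a) contributes A·log|w−a|.

-11399*log(w - 7)/672 + 6104*log(w - 6)/429 - 359*log(w - 3)/960 + 3431*log(w + 5)/2112 - 12799*log(w + 7)/3640 + C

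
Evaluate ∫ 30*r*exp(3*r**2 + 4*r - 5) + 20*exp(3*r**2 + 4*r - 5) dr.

5*exp(3*r**2 + 4*r - 5) + C

Let u = 3*r**2 + 4*r - 5, so du = (6*r + 4) dr.
Rewriting, the integral becomes 5·∫ e^u du = 5·e^u.
Substituting back, u = 3*r**2 + 4*r - 5.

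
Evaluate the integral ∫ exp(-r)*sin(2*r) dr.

-exp(-r)*sin(2*r)/5 - 2*exp(-r)*cos(2*r)/5 + C

Let I denote the integral. Integrate by parts with u = sin(2*r), dv = exp(-r) dr, so v = -exp(-r): I = -exp(-r)*sin(2*r) + 2·∫ exp(-r)*cos(2*r) dr.
Apply parts again with u = cos(2*r), dv = exp(-r) dr: ∫ exp(-r)*cos(2*r) dr = -exp(-r)*cos(2*r) − 2·I. Substituting back brings back I: I = -exp(-r)*sin(2*r) - 2*exp(-r)*cos(2*r) − 4·I.
Solving for I: (1 + 4)·I equals the remaining terms, so I = (1/5)·(-exp(-r)*sin(2*r) - 2*exp(-r)*cos(2*r)).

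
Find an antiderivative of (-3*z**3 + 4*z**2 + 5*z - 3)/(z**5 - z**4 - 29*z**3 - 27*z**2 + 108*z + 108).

Factor the denominator: (z - 6)*(z - 2)*(z + 1)*(z + 3)**2.
Partial-fraction decomposition: 197/(900*(z + 3)) - 11/(10*(z + 3)**2) - 1/(84*(z + 1)) + 1/(300*(z - 2)) - 53/(252*(z - 6)).
Integrate each term; A/(z−a) gives A·log|z−a|; A/(z−a)² gives −A/(z−a).

-53*log(z - 6)/252 + log(z - 2)/300 - log(z + 1)/84 + 197*log(z + 3)/900 + 11/(10*z + 30) + C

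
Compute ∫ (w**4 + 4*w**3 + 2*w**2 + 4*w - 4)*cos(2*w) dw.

Use integration by parts with u = w**4 + 4*w**3 + 2*w**2 + 4*w - 4, dv = cos(2*w) dw, so v = sin(2*w)/2.
Apply parts 4 times (tabular method): alternate signs, differentiate u down to 0, integrate dv up.

w**4*sin(2*w)/2 + 2*w**3*sin(2*w) + w**3*cos(2*w) - w**2*sin(2*w)/2 + 3*w**2*cos(2*w) - w*sin(2*w) - w*cos(2*w)/2 - 7*sin(2*w)/4 - cos(2*w)/2 + C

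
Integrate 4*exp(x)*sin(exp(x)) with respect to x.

Let u = exp(x), so du = (exp(x)) dx.
Rewriting, the integral becomes 4·∫ sin(u) du = 4·-cos(u).
Substituting back, u = exp(x).

-4*cos(exp(x)) + C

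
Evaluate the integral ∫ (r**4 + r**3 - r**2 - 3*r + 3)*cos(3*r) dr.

Use integration by parts with u = r**4 + r**3 - r**2 - 3*r + 3, dv = cos(3*r) dr, so v = sin(3*r)/3.
Apply parts 4 times (tabular method): alternate signs, differentiate u down to 0, integrate dv up.

r**4*sin(3*r)/3 + r**3*sin(3*r)/3 + 4*r**3*cos(3*r)/9 - 7*r**2*sin(3*r)/9 + r**2*cos(3*r)/3 - 11*r*sin(3*r)/9 - 14*r*cos(3*r)/27 + 95*sin(3*r)/81 - 11*cos(3*r)/27 + C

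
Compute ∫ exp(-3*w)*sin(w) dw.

-3*exp(-3*w)*sin(w)/10 - exp(-3*w)*cos(w)/10 + C

Let I denote the integral. Integrate by parts with u = sin(w), dv = exp(-3*w) dw, so v = -exp(-3*w)/3: I = -exp(-3*w)*sin(w)/3 + (1/3)·∫ exp(-3*w)*cos(w) dw.
Apply parts again with u = cos(w), dv = exp(-3*w) dw: ∫ exp(-3*w)*cos(w) dw = -exp(-3*w)*cos(w)/3 − (1/3)·I. Substituting back brings back I: I = -exp(-3*w)*sin(w)/3 - exp(-3*w)*cos(w)/9 − (1/9)·I.
Solving for I: (1 + 1/9)·I equals the remaining terms, so I = (9/10)·(-exp(-3*w)*sin(w)/3 - exp(-3*w)*cos(w)/9).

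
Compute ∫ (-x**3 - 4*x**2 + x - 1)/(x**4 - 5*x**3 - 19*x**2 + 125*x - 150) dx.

Factor the denominator: (x - 5)*(x - 3)*(x - 2)*(x + 5).
Partial-fraction decomposition: -19/(560*(x + 5)) - 23/(21*(x - 2)) + 61/(16*(x - 3)) - 221/(60*(x - 5)).
Integrate each term: A/(x−a) contributes A·log|x−a|.

-221*log(x - 5)/60 + 61*log(x - 3)/16 - 23*log(x - 2)/21 - 19*log(x + 5)/560 + C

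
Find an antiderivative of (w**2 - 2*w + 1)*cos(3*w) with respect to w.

Use integration by parts with u = w**2 - 2*w + 1, dv = cos(3*w) dw, so v = sin(3*w)/3.
Apply parts 2 times (tabular method): alternate signs, differentiate u down to 0, integrate dv up.

w**2*sin(3*w)/3 - 2*w*sin(3*w)/3 + 2*w*cos(3*w)/9 + 7*sin(3*w)/27 - 2*cos(3*w)/9 + C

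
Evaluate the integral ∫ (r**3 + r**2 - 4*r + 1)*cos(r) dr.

Use integration by parts with u = r**3 + r**2 - 4*r + 1, dv = cos(r) dr, so v = sin(r).
Apply parts 3 times (tabular method): alternate signs, differentiate u down to 0, integrate dv up.

r**3*sin(r) + r**2*sin(r) + 3*r**2*cos(r) - 10*r*sin(r) + 2*r*cos(r) - sin(r) - 10*cos(r) + C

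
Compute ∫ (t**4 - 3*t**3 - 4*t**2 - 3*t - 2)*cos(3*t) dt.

t**4*sin(3*t)/3 - t**3*sin(3*t) + 4*t**3*cos(3*t)/9 - 16*t**2*sin(3*t)/9 - t**2*cos(3*t) - t*sin(3*t)/3 - 32*t*cos(3*t)/27 - 22*sin(3*t)/81 - cos(3*t)/9 + C

Use integration by parts with u = t**4 - 3*t**3 - 4*t**2 - 3*t - 2, dv = cos(3*t) dt, so v = sin(3*t)/3.
Apply parts 4 times (tabular method): alternate signs, differentiate u down to 0, integrate dv up.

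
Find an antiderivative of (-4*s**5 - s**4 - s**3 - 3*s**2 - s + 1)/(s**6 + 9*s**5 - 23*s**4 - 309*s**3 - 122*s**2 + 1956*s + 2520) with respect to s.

-4443*log(s - 5)/4312 + 1109*log(s - 3)/4500 - 337*log(s + 2)/784 + 29923*log(s + 6)/1584 - 21677*log(s + 7)/1000 - 111/(700*s + 1400) + C

Factor the denominator: (s - 5)*(s - 3)*(s + 2)**2*(s + 6)*(s + 7).
Partial-fraction decomposition: -21677/(1000*(s + 7)) + 29923/(1584*(s + 6)) - 337/(784*(s + 2)) + 111/(700*(s + 2)**2) + 1109/(4500*(s - 3)) - 4443/(4312*(s - 5)).
Integrate each term; A/(s−a) gives A·log|s−a|; A/(s−a)² gives −A/(s−a).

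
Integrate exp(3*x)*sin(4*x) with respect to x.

Let I denote the integral. Integrate by parts with u = sin(4*x), dv = exp(3*x) dx, so v = exp(3*x)/3: I = exp(3*x)*sin(4*x)/3 − (4/3)·∫ exp(3*x)*cos(4*x) dx.
Apply parts again with u = cos(4*x), dv = exp(3*x) dx: ∫ exp(3*x)*cos(4*x) dx = exp(3*x)*cos(4*x)/3 + (4/3)·I. Substituting back brings back I: I = exp(3*x)*sin(4*x)/3 - 4*exp(3*x)*cos(4*x)/9 − (16/9)·I.
Solving for I: (1 + 16/9)·I equals the remaining terms, so I = (9/25)·(exp(3*x)*sin(4*x)/3 - 4*exp(3*x)*cos(4*x)/9).

3*exp(3*x)*sin(4*x)/25 - 4*exp(3*x)*cos(4*x)/25 + C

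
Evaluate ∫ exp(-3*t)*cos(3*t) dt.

exp(-3*t)*sin(3*t)/6 - exp(-3*t)*cos(3*t)/6 + C

Let I denote the integral. Integrate by parts with u = cos(3*t), dv = exp(-3*t) dt, so v = -exp(-3*t)/3: I = -exp(-3*t)*cos(3*t)/3 − ∫ exp(-3*t)*sin(3*t) dt.
Apply parts again with u = sin(3*t), dv = exp(-3*t) dt: ∫ exp(-3*t)*sin(3*t) dt = -exp(-3*t)*sin(3*t)/3 + I. Substituting back brings back I: I = exp(-3*t)*sin(3*t)/3 - exp(-3*t)*cos(3*t)/3 − I.
Solving for I: (1 + 1)·I equals the remaining terms, so I = (1/2)·(exp(-3*t)*sin(3*t)/3 - exp(-3*t)*cos(3*t)/3).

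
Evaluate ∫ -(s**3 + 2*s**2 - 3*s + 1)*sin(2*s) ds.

Use integration by parts with u = s**3 + 2*s**2 - 3*s + 1, dv = -sin(2*s) ds, so v = cos(2*s)/2.
Apply parts 3 times (tabular method): alternate signs, differentiate u down to 0, integrate dv up.

s**3*cos(2*s)/2 - 3*s**2*sin(2*s)/4 + s**2*cos(2*s) - s*sin(2*s) - 9*s*cos(2*s)/4 + 9*sin(2*s)/8 + C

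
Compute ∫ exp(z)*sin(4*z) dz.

exp(z)*sin(4*z)/17 - 4*exp(z)*cos(4*z)/17 + C

Let I denote the integral. Integrate by parts with u = sin(4*z), dv = exp(z) dz, so v = exp(z): I = exp(z)*sin(4*z) − 4·∫ exp(z)*cos(4*z) dz.
Apply parts again with u = cos(4*z), dv = exp(z) dz: ∫ exp(z)*cos(4*z) dz = exp(z)*cos(4*z) + 4·I. Substituting back brings back I: I = exp(z)*sin(4*z) - 4*exp(z)*cos(4*z) − 16·I.
Solving for I: (1 + 16)·I equals the remaining terms, so I = (1/17)·(exp(z)*sin(4*z) - 4*exp(z)*cos(4*z)).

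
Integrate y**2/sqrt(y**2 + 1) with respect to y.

Substitute y = tan(θ), so dy = sec(θ)^2 dθ and the radical becomes sqrt(y**2 + 1) = sec(θ) by the Pythagorean identity.
Integrate the resulting trig expression in θ, then back-substitute tan(θ) = y, sec(θ) = sqrt(y**2 + 1) (absorbing any constant into C).

y*sqrt(y**2 + 1)/2 - log(y + sqrt(y**2 + 1))/2 + C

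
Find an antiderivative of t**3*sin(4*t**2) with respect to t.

Let u = t², du = 2t dt; rewrite as (1/2)∫ u^1·sin(4u) du.
Now integrate by parts 1 time.

-t**2*cos(4*t**2)/8 + sin(4*t**2)/32 + C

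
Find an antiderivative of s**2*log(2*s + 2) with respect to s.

Use integration by parts with u = log(2*s + 2), dv = s**2 ds.
Then du = 2/(2*s + 2) ds and v = s**3/3.

s**3*log(2*s + 2)/3 - s**3/9 + s**2/6 - s/3 + log(s + 1)/3 + C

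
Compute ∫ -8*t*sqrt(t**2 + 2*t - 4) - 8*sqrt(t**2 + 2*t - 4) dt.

Let u = t**2 + 2*t - 4, so du = (2*t + 2) dt.
Rewriting, the integral becomes -4·∫ √u du = -4·(2/3)u^(3/2).
Substituting back, u = t**2 + 2*t - 4.

-8*(t**2 + 2*t - 4)**(3/2)/3 + C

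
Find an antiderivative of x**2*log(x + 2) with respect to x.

Use integration by parts with u = log(x + 2), dv = x**2 dx.
Then du = 1/(x + 2) dx and v = x**3/3.

x**3*log(x + 2)/3 - x**3/9 + x**2/3 - 4*x/3 + 8*log(x + 2)/3 + C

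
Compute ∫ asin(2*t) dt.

Use integration by parts with u = arcsin(2*t), dv = dt.
Then du = 2/sqrt(-4*t**2 + 1) dt.

t*asin(2*t) + sqrt(-4*t**2 + 1)/2 + C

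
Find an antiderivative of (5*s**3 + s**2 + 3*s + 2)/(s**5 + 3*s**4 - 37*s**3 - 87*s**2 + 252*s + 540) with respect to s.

667*log(s - 5)/1232 - 31*log(s - 3)/108 - 2*log(s + 2)/7 + 133*log(s + 3)/144 - 265*log(s + 6)/297 + C

Factor the denominator: (s - 5)*(s - 3)*(s + 2)*(s + 3)*(s + 6).
Partial-fraction decomposition: -265/(297*(s + 6)) + 133/(144*(s + 3)) - 2/(7*(s + 2)) - 31/(108*(s - 3)) + 667/(1232*(s - 5)).
Integrate each term: A/(s−a) contributes A·log|s−a|.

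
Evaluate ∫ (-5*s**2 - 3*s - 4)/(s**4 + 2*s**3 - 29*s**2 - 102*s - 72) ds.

Factor the denominator: (s - 6)*(s + 1)*(s + 3)*(s + 4).
Partial-fraction decomposition: 12/(5*(s + 4)) - 20/(9*(s + 3)) + 1/(7*(s + 1)) - 101/(315*(s - 6)).
Integrate each term: A/(s−a) contributes A·log|s−a|.

-101*log(s - 6)/315 + log(s + 1)/7 - 20*log(s + 3)/9 + 12*log(s + 4)/5 + C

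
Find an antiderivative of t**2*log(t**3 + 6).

t**3*log(t**3 + 6)/3 - t**3/3 + 2*log(t**3 + 6) + C

Let u = t**3 + 6, so du = (3*t**2) dt.
The integral becomes (1/3)·∫ log(u) du; integrate by parts with u′=log(u), dv′=du.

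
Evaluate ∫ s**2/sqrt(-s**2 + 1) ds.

-s*sqrt(-s**2 + 1)/2 + asin(s)/2 + C

Substitute s = sin(θ), so ds = cos(θ) dθ and the radical becomes sqrt(-s**2 + 1) = cos(θ) by the Pythagorean identity.
Integrate the resulting trig expression in θ, then back-substitute θ = asin(s), sin(θ) = s, cos(θ) = sqrt(-s**2 + 1) (absorbing any constant into C).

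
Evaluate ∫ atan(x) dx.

Use integration by parts with u = arctan(x), dv = dx.
Then du = 1/(x**2 + 1) dx.

x*atan(x) - log(x**2 + 1)/2 + C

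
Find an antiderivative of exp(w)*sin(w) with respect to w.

Let I denote the integral. Integrate by parts with u = sin(w), dv = exp(w) dw, so v = exp(w): I = exp(w)*sin(w) − ∫ exp(w)*cos(w) dw.
Apply parts again with u = cos(w), dv = exp(w) dw: ∫ exp(w)*cos(w) dw = exp(w)*cos(w) + I. Substituting back brings back I: I = exp(w)*sin(w) - exp(w)*cos(w) − I.
Solving for I: (1 + 1)·I equals the remaining terms, so I = (1/2)·(exp(w)*sin(w) - exp(w)*cos(w)).

exp(w)*sin(w)/2 - exp(w)*cos(w)/2 + C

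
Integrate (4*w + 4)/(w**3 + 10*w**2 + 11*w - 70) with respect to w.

4*log(w - 2)/21 + 8*log(w + 5)/7 - 4*log(w + 7)/3 + C

Factor the denominator: (w - 2)*(w + 5)*(w + 7).
Partial-fraction decomposition: -4/(3*(w + 7)) + 8/(7*(w + 5)) + 4/(21*(w - 2)).
Integrate each term: A/(w−a) contributes A·log|w−a|.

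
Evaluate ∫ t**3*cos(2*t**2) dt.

t**2*sin(2*t**2)/4 + cos(2*t**2)/8 + C

Let u = t², du = 2t dt; rewrite as (1/2)∫ u^1·cos(2u) du.
Now integrate by parts 1 time.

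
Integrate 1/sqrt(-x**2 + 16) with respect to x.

Substitute x = 4·sin(θ), so dx = 4·cos(θ) dθ and the radical becomes sqrt(-x**2 + 16) = 4·cos(θ) by the Pythagorean identity.
Integrate the resulting trig expression in θ, then back-substitute θ = asin(x/4), sin(θ) = x/4, cos(θ) = sqrt(-x**2 + 16)/4 (absorbing any constant into C).

asin(x/4) + C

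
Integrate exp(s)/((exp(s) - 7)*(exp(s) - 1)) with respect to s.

log(exp(s) - 7)/6 - log(exp(s) - 1)/6 + C

Let u = e^s, du = e^s ds.
The integral becomes ∫ du/((u-7)(u-1)); decompose into partial fractions.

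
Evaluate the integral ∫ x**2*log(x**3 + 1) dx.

x**3*log(x**3 + 1)/3 - x**3/3 + log(x**3 + 1)/3 + C

Let u = x**3 + 1, so du = (3*x**2) dx.
The integral becomes (1/3)·∫ log(u) du; integrate by parts with u′=log(u), dv′=du.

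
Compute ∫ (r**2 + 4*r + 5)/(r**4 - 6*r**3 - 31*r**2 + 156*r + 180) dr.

Factor the denominator: (r - 6)**2*(r + 1)*(r + 5).
Partial-fraction decomposition: -5/(242*(r + 5)) + 1/(98*(r + 1)) + 62/(5929*(r - 6)) + 65/(77*(r - 6)**2).
Integrate each term; A/(r−a) gives A·log|r−a|; A/(r−a)² gives −A/(r−a).

62*log(r - 6)/5929 + log(r + 1)/98 - 5*log(r + 5)/242 - 65/(77*r - 462) + C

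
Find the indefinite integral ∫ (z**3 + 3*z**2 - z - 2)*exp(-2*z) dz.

Use integration by parts with u = z**3 + 3*z**2 - z - 2, dv = exp(-2*z) dz, so v = -exp(-2*z)/2.
Apply parts 3 times (tabular method): alternate signs, differentiate u down to 0, integrate dv up.

(-4*z**3 - 18*z**2 - 14*z + 1)*exp(-2*z)/8 + C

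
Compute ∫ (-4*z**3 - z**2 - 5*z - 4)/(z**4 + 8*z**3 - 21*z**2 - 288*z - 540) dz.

-467*log(z - 6)/594 - 55*log(z + 3)/27 + 248*log(z + 5)/11 - 427*log(z + 6)/18 + C

Factor the denominator: (z - 6)*(z + 3)*(z + 5)*(z + 6).
Partial-fraction decomposition: -427/(18*(z + 6)) + 248/(11*(z + 5)) - 55/(27*(z + 3)) - 467/(594*(z - 6)).
Integrate each term: A/(z−a) contributes A·log|z−a|.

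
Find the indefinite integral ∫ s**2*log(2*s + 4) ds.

s**3*log(2*s + 4)/3 - s**3/9 + s**2/3 - 4*s/3 + 8*log(s + 2)/3 + C

Use integration by parts with u = log(2*s + 4), dv = s**2 ds.
Then du = 2/(2*s + 4) ds and v = s**3/3.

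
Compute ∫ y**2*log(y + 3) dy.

y**3*log(y + 3)/3 - y**3/9 + y**2/2 - 3*y + 9*log(y + 3) + C

Use integration by parts with u = log(y + 3), dv = y**2 dy.
Then du = 1/(y + 3) dy and v = y**3/3.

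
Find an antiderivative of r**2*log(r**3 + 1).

Let u = r**3 + 1, so du = (3*r**2) dr.
The integral becomes (1/3)·∫ log(u) du; integrate by parts with u′=log(u), dv′=du.

r**3*log(r**3 + 1)/3 - r**3/3 + log(r**3 + 1)/3 + C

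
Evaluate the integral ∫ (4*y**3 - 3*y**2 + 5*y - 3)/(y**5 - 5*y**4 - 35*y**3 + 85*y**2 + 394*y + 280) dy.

419*log(y - 7)/528 - 149*log(y - 5)/252 - 5*log(y + 1)/48 + 19*log(y + 2)/42 - 109*log(y + 4)/198 + C

Factor the denominator: (y - 7)*(y - 5)*(y + 1)*(y + 2)*(y + 4).
Partial-fraction decomposition: -109/(198*(y + 4)) + 19/(42*(y + 2)) - 5/(48*(y + 1)) - 149/(252*(y - 5)) + 419/(528*(y - 7)).
Integrate each term: A/(y−a) contributes A·log|y−a|.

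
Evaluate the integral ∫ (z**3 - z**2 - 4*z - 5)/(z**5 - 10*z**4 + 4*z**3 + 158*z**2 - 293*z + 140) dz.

29*log(z - 7)/88 - 25*log(z - 5)/96 - 33*log(z - 1)/800 - 23*log(z + 4)/825 + 3/(40*z - 40) + C

Factor the denominator: (z - 7)*(z - 5)*(z - 1)**2*(z + 4).
Partial-fraction decomposition: -23/(825*(z + 4)) - 33/(800*(z - 1)) - 3/(40*(z - 1)**2) - 25/(96*(z - 5)) + 29/(88*(z - 7)).
Integrate each term; A/(z−a) gives A·log|z−a|; A/(z−a)² gives −A/(z−a).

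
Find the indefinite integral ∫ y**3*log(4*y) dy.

Use integration by parts with u = log(4*y), dv = y**3 dy.
Then du = 1/y dy and v = y**4/4.

y**4*(log(y) + 2*log(2))/4 - y**4/16 + C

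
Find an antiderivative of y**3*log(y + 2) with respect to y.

Use integration by parts with u = log(y + 2), dv = y**3 dy.
Then du = 1/(y + 2) dy and v = y**4/4.

y**4*log(y + 2)/4 - y**4/16 + y**3/6 - y**2/2 + 2*y - 4*log(y + 2) + C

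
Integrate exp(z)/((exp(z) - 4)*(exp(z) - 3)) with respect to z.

log(exp(z) - 4) - log(exp(z) - 3) + C

Let u = e^z, du = e^z dz.
The integral becomes ∫ du/((u-3)(u-4)); decompose into partial fractions.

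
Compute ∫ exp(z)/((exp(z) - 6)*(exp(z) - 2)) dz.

log(exp(z) - 6)/4 - log(exp(z) - 2)/4 + C

Let u = e^z, du = e^z dz.
The integral becomes ∫ du/((u-6)(u-2)); decompose into partial fractions.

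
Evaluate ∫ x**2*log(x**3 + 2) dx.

x**3*log(x**3 + 2)/3 - x**3/3 + 2*log(x**3 + 2)/3 + C

Let u = x**3 + 2, so du = (3*x**2) dx.
The integral becomes (1/3)·∫ log(u) du; integrate by parts with u′=log(u), dv′=du.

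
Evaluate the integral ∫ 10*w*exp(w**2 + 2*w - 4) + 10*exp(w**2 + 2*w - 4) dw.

5*exp(w**2 + 2*w - 4) + C

Let u = w**2 + 2*w - 4, so du = (2*w + 2) dw.
Rewriting, the integral becomes 5·∫ e^u du = 5·e^u.
Substituting back, u = w**2 + 2*w - 4.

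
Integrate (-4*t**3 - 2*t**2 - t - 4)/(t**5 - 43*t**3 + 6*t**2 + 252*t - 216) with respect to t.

Factor the denominator: (t - 6)*(t - 2)*(t - 1)*(t + 3)*(t + 6).
Partial-fraction decomposition: 397/(1008*(t + 6)) - 89/(540*(t + 3)) - 11/(140*(t - 1)) + 23/(80*(t - 2)) - 473/(1080*(t - 6)).
Integrate each term: A/(t−a) contributes A·log|t−a|.

-473*log(t - 6)/1080 + 23*log(t - 2)/80 - 11*log(t - 1)/140 - 89*log(t + 3)/540 + 397*log(t + 6)/1008 + C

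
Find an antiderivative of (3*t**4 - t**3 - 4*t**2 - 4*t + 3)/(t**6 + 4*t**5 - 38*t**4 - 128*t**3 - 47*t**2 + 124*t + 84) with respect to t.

Factor the denominator: (t - 6)*(t - 1)*(t + 1)**2*(t + 2)*(t + 7).
Partial-fraction decomposition: -7381/(18720*(t + 7)) + 17/(40*(t + 2)) - 11/(63*(t + 1)) + 1/(12*(t + 1)**2) + 1/(160*(t - 1)) + 501/(3640*(t - 6)).
Integrate each term; A/(t−a) gives A·log|t−a|; A/(t−a)² gives −A/(t−a).

501*log(t - 6)/3640 + log(t - 1)/160 - 11*log(t + 1)/63 + 17*log(t + 2)/40 - 7381*log(t + 7)/18720 - 1/(12*t + 12) + C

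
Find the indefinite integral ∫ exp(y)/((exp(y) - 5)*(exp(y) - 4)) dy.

Let u = e^y, du = e^y dy.
The integral becomes ∫ du/((u-4)(u-5)); decompose into partial fractions.

log(exp(y) - 5) - log(exp(y) - 4) + C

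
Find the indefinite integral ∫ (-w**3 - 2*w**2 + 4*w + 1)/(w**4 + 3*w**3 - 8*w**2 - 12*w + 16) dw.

Factor the denominator: (w - 2)*(w - 1)*(w + 2)*(w + 4).
Partial-fraction decomposition: -17/(60*(w + 4)) - 7/(24*(w + 2)) - 2/(15*(w - 1)) - 7/(24*(w - 2)).
Integrate each term: A/(w−a) contributes A·log|w−a|.

-2*log(w - 1)/15 - 17*log(w + 4)/60 - 7*log(w**2 - 4)/24 + C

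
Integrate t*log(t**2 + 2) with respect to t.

t**2*log(t**2 + 2)/2 - t**2/2 + log(t**2 + 2) + C

Let u = t**2 + 2, so du = (2*t) dt.
The integral becomes (1/2)·∫ log(u) du; integrate by parts with u′=log(u), dv′=du.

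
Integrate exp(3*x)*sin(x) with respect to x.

3*exp(3*x)*sin(x)/10 - exp(3*x)*cos(x)/10 + C

Let I denote the integral. Integrate by parts with u = sin(x), dv = exp(3*x) dx, so v = exp(3*x)/3: I = exp(3*x)*sin(x)/3 − (1/3)·∫ exp(3*x)*cos(x) dx.
Apply parts again with u = cos(x), dv = exp(3*x) dx: ∫ exp(3*x)*cos(x) dx = exp(3*x)*cos(x)/3 + (1/3)·I. Substituting back brings back I: I = exp(3*x)*sin(x)/3 - exp(3*x)*cos(x)/9 − (1/9)·I.
Solving for I: (1 + 1/9)·I equals the remaining terms, so I = (9/10)·(exp(3*x)*sin(x)/3 - exp(3*x)*cos(x)/9).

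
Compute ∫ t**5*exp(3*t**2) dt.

Let u = t², du = 2t dt; rewrite as (1/2)∫ u^2·exp(3u) du.
Now integrate by parts 2 times.

(9*t**4 - 6*t**2 + 2)*exp(3*t**2)/54 + C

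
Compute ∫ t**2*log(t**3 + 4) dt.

t**3*log(t**3 + 4)/3 - t**3/3 + 4*log(t**3 + 4)/3 + C

Let u = t**3 + 4, so du = (3*t**2) dt.
The integral becomes (1/3)·∫ log(u) du; integrate by parts with u′=log(u), dv′=du.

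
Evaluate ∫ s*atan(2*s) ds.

Use integration by parts with u = arctan(2*s), dv = s ds.
Then du = 2/(4*s**2 + 1) ds.

s**2*atan(2*s)/2 - s/4 + atan(2*s)/8 + C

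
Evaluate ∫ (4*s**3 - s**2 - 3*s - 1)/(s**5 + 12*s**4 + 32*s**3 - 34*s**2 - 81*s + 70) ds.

Factor the denominator: (s - 1)**2*(s + 2)*(s + 5)*(s + 7).
Partial-fraction decomposition: -1401/(640*(s + 7)) + 511/(216*(s + 5)) - 31/(135*(s + 2)) + 61/(1152*(s - 1)) - 1/(144*(s - 1)**2).
Integrate each term; A/(s−a) gives A·log|s−a|; A/(s−a)² gives −A/(s−a).

61*log(s - 1)/1152 - 31*log(s + 2)/135 + 511*log(s + 5)/216 - 1401*log(s + 7)/640 + 1/(144*s - 144) + C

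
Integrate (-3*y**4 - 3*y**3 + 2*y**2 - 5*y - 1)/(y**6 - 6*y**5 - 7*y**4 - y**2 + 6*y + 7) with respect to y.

Factor the denominator: (y - 7)*(y - 1)*(y + 1)**2*(y**2 + 1).
Partial-fraction decomposition: (y - 3)/(10*(y**2 + 1)) + 15/(128*(y + 1)) + 3/(16*(y + 1)**2) + 5/(24*(y - 1)) - 817/(1920*(y - 7)).
Integrate each term; A/(y−a) gives A·log|y−a|; the (By+D)/(y²+p²) term gives a log and an atan.

-817*log(y - 7)/1920 + 5*log(y - 1)/24 + 15*log(y + 1)/128 + log(y**2 + 1)/20 - 3*atan(y)/10 - 3/(16*y + 16) + C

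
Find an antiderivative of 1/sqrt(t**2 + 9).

Substitute t = 3·tan(θ), so dt = 3·sec(θ)^2 dθ and the radical becomes sqrt(t**2 + 9) = 3·sec(θ) by the Pythagorean identity.
Integrate the resulting trig expression in θ, then back-substitute tan(θ) = t/3, sec(θ) = sqrt(t**2 + 9)/3 (absorbing any constant into C).

log(t + sqrt(t**2 + 9)) + C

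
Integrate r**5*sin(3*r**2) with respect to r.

Let u = r², du = 2r dr; rewrite as (1/2)∫ u^2·sin(3u) du.
Now integrate by parts 2 times.

-r**4*cos(3*r**2)/6 + r**2*sin(3*r**2)/9 + cos(3*r**2)/27 + C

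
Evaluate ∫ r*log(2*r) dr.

Use integration by parts with u = log(2*r), dv = r dr.
Then du = 1/r dr and v = r**2/2.

r**2*(log(r) + log(2))/2 - r**2/4 + C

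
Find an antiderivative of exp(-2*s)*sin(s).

-2*exp(-2*s)*sin(s)/5 - exp(-2*s)*cos(s)/5 + C

Let I denote the integral. Integrate by parts with u = sin(s), dv = exp(-2*s) ds, so v = -exp(-2*s)/2: I = -exp(-2*s)*sin(s)/2 + (1/2)·∫ exp(-2*s)*cos(s) ds.
Apply parts again with u = cos(s), dv = exp(-2*s) ds: ∫ exp(-2*s)*cos(s) ds = -exp(-2*s)*cos(s)/2 − (1/2)·I. Substituting back brings back I: I = -exp(-2*s)*sin(s)/2 - exp(-2*s)*cos(s)/4 − (1/4)·I.
Solving for I: (1 + 1/4)·I equals the remaining terms, so I = (4/5)·(-exp(-2*s)*sin(s)/2 - exp(-2*s)*cos(s)/4).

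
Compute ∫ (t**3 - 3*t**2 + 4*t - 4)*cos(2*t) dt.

t**3*sin(2*t)/2 - 3*t**2*sin(2*t)/2 + 3*t**2*cos(2*t)/4 + 5*t*sin(2*t)/4 - 3*t*cos(2*t)/2 - 5*sin(2*t)/4 + 5*cos(2*t)/8 + C

Use integration by parts with u = t**3 - 3*t**2 + 4*t - 4, dv = cos(2*t) dt, so v = sin(2*t)/2.
Apply parts 3 times (tabular method): alternate signs, differentiate u down to 0, integrate dv up.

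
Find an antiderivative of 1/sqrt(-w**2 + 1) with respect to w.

asin(w) + C

Substitute w = sin(θ), so dw = cos(θ) dθ and the radical becomes sqrt(-w**2 + 1) = cos(θ) by the Pythagorean identity.
Integrate the resulting trig expression in θ, then back-substitute θ = asin(w), sin(θ) = w, cos(θ) = sqrt(-w**2 + 1) (absorbing any constant into C).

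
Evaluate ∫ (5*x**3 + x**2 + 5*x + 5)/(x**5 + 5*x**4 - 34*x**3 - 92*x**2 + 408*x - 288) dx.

361*log(x - 4)/600 - 59*log(x - 2)/128 + 16*log(x - 1)/147 - 39133*log(x + 6)/156800 - 1069/(560*x + 3360) + C

Factor the denominator: (x - 4)*(x - 2)*(x - 1)*(x + 6)**2.
Partial-fraction decomposition: -39133/(156800*(x + 6)) + 1069/(560*(x + 6)**2) + 16/(147*(x - 1)) - 59/(128*(x - 2)) + 361/(600*(x - 4)).
Integrate each term; A/(x−a) gives A·log|x−a|; A/(x−a)² gives −A/(x−a).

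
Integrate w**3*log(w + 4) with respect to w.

Use integration by parts with u = log(w + 4), dv = w**3 dw.
Then du = 1/(w + 4) dw and v = w**4/4.

w**4*log(w + 4)/4 - w**4/16 + w**3/3 - 2*w**2 + 16*w - 64*log(w + 4) + C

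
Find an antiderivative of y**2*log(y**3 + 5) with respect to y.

y**3*log(y**3 + 5)/3 - y**3/3 + 5*log(y**3 + 5)/3 + C

Let u = y**3 + 5, so du = (3*y**2) dy.
The integral becomes (1/3)·∫ log(u) du; integrate by parts with u′=log(u), dv′=du.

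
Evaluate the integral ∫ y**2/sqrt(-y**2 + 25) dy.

Substitute y = 5·sin(θ), so dy = 5·cos(θ) dθ and the radical becomes sqrt(-y**2 + 25) = 5·cos(θ) by the Pythagorean identity.
Integrate the resulting trig expression in θ, then back-substitute θ = asin(y/5), sin(θ) = y/5, cos(θ) = sqrt(-y**2 + 25)/5 (absorbing any constant into C).

-y*sqrt(-y**2 + 25)/2 + 25*asin(y/5)/2 + C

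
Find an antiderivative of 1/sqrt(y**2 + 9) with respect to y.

log(y + sqrt(y**2 + 9)) + C

Substitute y = 3·tan(θ), so dy = 3·sec(θ)^2 dθ and the radical becomes sqrt(y**2 + 9) = 3·sec(θ) by the Pythagorean identity.
Integrate the resulting trig expression in θ, then back-substitute tan(θ) = y/3, sec(θ) = sqrt(y**2 + 9)/3 (absorbing any constant into C).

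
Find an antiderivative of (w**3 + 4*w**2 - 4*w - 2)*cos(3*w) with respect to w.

Use integration by parts with u = w**3 + 4*w**2 - 4*w - 2, dv = cos(3*w) dw, so v = sin(3*w)/3.
Apply parts 3 times (tabular method): alternate signs, differentiate u down to 0, integrate dv up.

w**3*sin(3*w)/3 + 4*w**2*sin(3*w)/3 + w**2*cos(3*w)/3 - 14*w*sin(3*w)/9 + 8*w*cos(3*w)/9 - 26*sin(3*w)/27 - 14*cos(3*w)/27 + C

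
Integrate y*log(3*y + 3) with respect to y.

Use integration by parts with u = log(3*y + 3), dv = y dy.
Then du = 3/(3*y + 3) dy and v = y**2/2.

y**2*log(3*y + 3)/2 - y**2/4 + y/2 - log(y + 1)/2 + C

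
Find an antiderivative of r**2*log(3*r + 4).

Use integration by parts with u = log(3*r + 4), dv = r**2 dr.
Then du = 3/(3*r + 4) dr and v = r**3/3.

r**3*log(3*r + 4)/3 - r**3/9 + 2*r**2/9 - 16*r/27 + 64*log(3*r + 4)/81 + C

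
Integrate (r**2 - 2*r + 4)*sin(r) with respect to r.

Use integration by parts with u = r**2 - 2*r + 4, dv = sin(r) dr, so v = -cos(r).
Apply parts 2 times (tabular method): alternate signs, differentiate u down to 0, integrate dv up.

-r**2*cos(r) + 2*r*sin(r) + 2*r*cos(r) - 2*sin(r) - 2*cos(r) + C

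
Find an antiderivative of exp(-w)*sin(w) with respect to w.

-exp(-w)*sin(w)/2 - exp(-w)*cos(w)/2 + C

Let I denote the integral. Integrate by parts with u = sin(w), dv = exp(-w) dw, so v = -exp(-w): I = -exp(-w)*sin(w) + ∫ exp(-w)*cos(w) dw.
Apply parts again with u = cos(w), dv = exp(-w) dw: ∫ exp(-w)*cos(w) dw = -exp(-w)*cos(w) − I. Substituting back brings back I: I = -exp(-w)*sin(w) - exp(-w)*cos(w) − I.
Solving for I: (1 + 1)·I equals the remaining terms, so I = (1/2)·(-exp(-w)*sin(w) - exp(-w)*cos(w)).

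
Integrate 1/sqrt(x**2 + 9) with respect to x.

Substitute x = 3·tan(θ), so dx = 3·sec(θ)^2 dθ and the radical becomes sqrt(x**2 + 9) = 3·sec(θ) by the Pythagorean identity.
Integrate the resulting trig expression in θ, then back-substitute tan(θ) = x/3, sec(θ) = sqrt(x**2 + 9)/3 (absorbing any constant into C).

log(x + sqrt(x**2 + 9)) + C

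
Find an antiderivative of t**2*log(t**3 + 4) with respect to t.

Let u = t**3 + 4, so du = (3*t**2) dt.
The integral becomes (1/3)·∫ log(u) du; integrate by parts with u′=log(u), dv′=du.

t**3*log(t**3 + 4)/3 - t**3/3 + 4*log(t**3 + 4)/3 + C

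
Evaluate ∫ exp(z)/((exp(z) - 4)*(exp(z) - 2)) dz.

log(exp(z) - 4)/2 - log(exp(z) - 2)/2 + C

Let u = e^z, du = e^z dz.
The integral becomes ∫ du/((u-4)(u-2)); decompose into partial fractions.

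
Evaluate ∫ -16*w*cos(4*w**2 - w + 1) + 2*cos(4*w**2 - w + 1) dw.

-2*sin(4*w**2 - w + 1) + C

Let u = 4*w**2 - w + 1, so du = (8*w - 1) dw.
Rewriting, the integral becomes -2·∫ cos(u) du = -2·sin(u).
Substituting back, u = 4*w**2 - w + 1.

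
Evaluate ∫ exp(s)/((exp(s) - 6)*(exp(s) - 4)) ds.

log(exp(s) - 6)/2 - log(exp(s) - 4)/2 + C

Let u = e^s, du = e^s ds.
The integral becomes ∫ du/((u-4)(u-6)); decompose into partial fractions.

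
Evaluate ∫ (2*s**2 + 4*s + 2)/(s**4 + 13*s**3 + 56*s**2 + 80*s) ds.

Factor the denominator: s*(s + 4)**2*(s + 5).
Partial-fraction decomposition: -32/(5*(s + 5)) + 51/(8*(s + 4)) - 9/(2*(s + 4)**2) + 1/(40*s).
Integrate each term; A/(s−a) gives A·log|s−a|; A/(s−a)² gives −A/(s−a).

log(s)/40 + 51*log(s + 4)/8 - 32*log(s + 5)/5 + 9/(2*s + 8) + C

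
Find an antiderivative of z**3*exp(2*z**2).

Let u = z², du = 2z dz; rewrite as (1/2)∫ u^1·exp(2u) du.
Now integrate by parts 1 time.

(2*z**2 - 1)*exp(2*z**2)/8 + C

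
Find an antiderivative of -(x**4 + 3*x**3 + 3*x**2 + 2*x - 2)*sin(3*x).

x**4*cos(3*x)/3 - 4*x**3*sin(3*x)/9 + x**3*cos(3*x) - x**2*sin(3*x) + 5*x**2*cos(3*x)/9 - 10*x*sin(3*x)/27 - 64*cos(3*x)/81 + C

Use integration by parts with u = x**4 + 3*x**3 + 3*x**2 + 2*x - 2, dv = -sin(3*x) dx, so v = cos(3*x)/3.
Apply parts 4 times (tabular method): alternate signs, differentiate u down to 0, integrate dv up.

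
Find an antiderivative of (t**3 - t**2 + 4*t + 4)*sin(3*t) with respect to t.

Use integration by parts with u = t**3 - t**2 + 4*t + 4, dv = sin(3*t) dt, so v = -cos(3*t)/3.
Apply parts 3 times (tabular method): alternate signs, differentiate u down to 0, integrate dv up.

-t**3*cos(3*t)/3 + t**2*sin(3*t)/3 + t**2*cos(3*t)/3 - 2*t*sin(3*t)/9 - 10*t*cos(3*t)/9 + 10*sin(3*t)/27 - 38*cos(3*t)/27 + C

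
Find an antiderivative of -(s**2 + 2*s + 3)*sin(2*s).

Use integration by parts with u = s**2 + 2*s + 3, dv = -sin(2*s) ds, so v = cos(2*s)/2.
Apply parts 2 times (tabular method): alternate signs, differentiate u down to 0, integrate dv up.

s**2*cos(2*s)/2 - s*sin(2*s)/2 + s*cos(2*s) - sin(2*s)/2 + 5*cos(2*s)/4 + C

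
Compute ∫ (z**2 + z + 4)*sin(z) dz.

-z**2*cos(z) + 2*z*sin(z) - z*cos(z) + sin(z) - 2*cos(z) + C

Use integration by parts with u = z**2 + z + 4, dv = sin(z) dz, so v = -cos(z).
Apply parts 2 times (tabular method): alternate signs, differentiate u down to 0, integrate dv up.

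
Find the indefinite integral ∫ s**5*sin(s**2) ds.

-s**4*cos(s**2)/2 + s**2*sin(s**2) + cos(s**2) + C

Let u = s², du = 2s ds; rewrite as (1/2)∫ u^2·sin(1u) du.
Now integrate by parts 2 times.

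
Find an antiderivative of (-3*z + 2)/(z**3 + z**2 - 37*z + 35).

Factor the denominator: (z - 5)*(z - 1)*(z + 7).
Partial-fraction decomposition: 23/(96*(z + 7)) + 1/(32*(z - 1)) - 13/(48*(z - 5)).
Integrate each term: A/(z−a) contributes A·log|z−a|.

-13*log(z - 5)/48 + log(z - 1)/32 + 23*log(z + 7)/96 + C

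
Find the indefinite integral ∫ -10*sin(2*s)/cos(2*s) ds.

Let u = cos(2*s), so du = (-2*sin(2*s)) ds.
Rewriting, the integral becomes 5·∫ 1/u du = 5·log(u).
Substituting back, u = cos(2*s).

5*log(cos(2*s)) + C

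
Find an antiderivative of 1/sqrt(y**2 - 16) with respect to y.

log(y + sqrt(y**2 - 16)) + C

Substitute y = 4·sec(θ), so dy = 4·sec(θ)*tan(θ) dθ and the radical becomes sqrt(y**2 - 16) = 4·tan(θ) by the Pythagorean identity.
Integrate the resulting trig expression in θ, then back-substitute sec(θ) = y/4, tan(θ) = sqrt(y**2 - 16)/4 (absorbing any constant into C).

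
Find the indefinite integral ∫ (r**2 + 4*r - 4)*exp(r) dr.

Use integration by parts with u = r**2 + 4*r - 4, dv = exp(r) dr, so v = exp(r).
Apply parts 2 times (tabular method): alternate signs, differentiate u down to 0, integrate dv up.

(r**2 + 2*r - 6)*exp(r) + C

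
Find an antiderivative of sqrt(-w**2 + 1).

Substitute w = sin(θ), so dw = cos(θ) dθ and the radical becomes sqrt(-w**2 + 1) = cos(θ) by the Pythagorean identity.
Integrate the resulting trig expression in θ, then back-substitute θ = asin(w), sin(θ) = w, cos(θ) = sqrt(-w**2 + 1) (absorbing any constant into C).

w*sqrt(-w**2 + 1)/2 + asin(w)/2 + C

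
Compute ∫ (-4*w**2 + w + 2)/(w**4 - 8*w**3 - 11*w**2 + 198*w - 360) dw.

-68*log(w - 6)/33 + 29*log(w - 4)/9 - 31*log(w - 3)/24 + 103*log(w + 5)/792 + C

Factor the denominator: (w - 6)*(w - 4)*(w - 3)*(w + 5).
Partial-fraction decomposition: 103/(792*(w + 5)) - 31/(24*(w - 3)) + 29/(9*(w - 4)) - 68/(33*(w - 6)).
Integrate each term: A/(w−a) contributes A·log|w−a|.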